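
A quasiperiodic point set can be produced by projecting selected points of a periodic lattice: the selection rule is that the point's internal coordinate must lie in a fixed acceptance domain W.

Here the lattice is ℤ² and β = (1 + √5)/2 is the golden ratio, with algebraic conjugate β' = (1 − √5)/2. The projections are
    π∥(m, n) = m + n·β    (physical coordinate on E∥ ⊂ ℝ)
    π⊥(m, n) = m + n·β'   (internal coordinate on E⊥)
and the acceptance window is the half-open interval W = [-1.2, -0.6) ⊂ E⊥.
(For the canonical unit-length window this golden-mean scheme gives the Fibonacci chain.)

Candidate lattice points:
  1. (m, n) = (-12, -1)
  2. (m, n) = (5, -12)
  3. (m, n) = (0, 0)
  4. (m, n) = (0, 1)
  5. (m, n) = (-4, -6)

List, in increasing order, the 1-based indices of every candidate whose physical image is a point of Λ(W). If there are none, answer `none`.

4

Numerically β ≈ 1.61803 and β' = −1/β ≈ -0.61803.
#1 (-12,-1): internal coord -12 + (-1)·β' = -11.38197; -11.38197 ∉ [-1.2, -0.6) → out
#2 (5,-12): internal coord 5 + (-12)·β' = +12.41641; +12.41641 ∉ [-1.2, -0.6) → out
#3 (0,0): internal coord 0 + (0)·β' = +0.00000; +0.00000 ∉ [-1.2, -0.6) → out
#4 (0,1): internal coord 0 + (1)·β' = -0.61803; -0.61803 ∈ [-1.2, -0.6) → IN Λ
#5 (-4,-6): internal coord -4 + (-6)·β' = -0.29180; -0.29180 ∉ [-1.2, -0.6) → out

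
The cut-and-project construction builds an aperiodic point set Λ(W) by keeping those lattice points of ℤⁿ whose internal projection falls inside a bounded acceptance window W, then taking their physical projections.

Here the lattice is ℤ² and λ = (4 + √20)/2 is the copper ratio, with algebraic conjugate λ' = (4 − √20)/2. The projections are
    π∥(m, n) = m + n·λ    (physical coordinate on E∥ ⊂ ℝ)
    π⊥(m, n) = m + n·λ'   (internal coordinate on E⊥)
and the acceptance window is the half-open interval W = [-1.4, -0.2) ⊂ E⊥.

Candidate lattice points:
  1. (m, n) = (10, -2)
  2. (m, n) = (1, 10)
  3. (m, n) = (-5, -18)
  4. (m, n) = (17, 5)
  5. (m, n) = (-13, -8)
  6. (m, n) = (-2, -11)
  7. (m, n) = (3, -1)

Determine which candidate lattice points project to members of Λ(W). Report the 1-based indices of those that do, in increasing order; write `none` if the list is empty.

2, 3

λ' = (4−√20)/2 ≈ -0.236068.
[1] lift (10,-2): star map gives 10.472136; window check -1.4 ≤ 10.472136 < -0.2 is false → out
[2] lift (1,10): star map gives -1.360680; window check -1.4 ≤ -1.360680 < -0.2 is true → IN Λ
[3] lift (-5,-18): star map gives -0.750776; window check -1.4 ≤ -0.750776 < -0.2 is true → IN Λ
[4] lift (17,5): star map gives 15.819660; window check -1.4 ≤ 15.819660 < -0.2 is false → out
[5] lift (-13,-8): star map gives -11.111456; window check -1.4 ≤ -11.111456 < -0.2 is false → out
[6] lift (-2,-11): star map gives 0.596748; window check -1.4 ≤ 0.596748 < -0.2 is false → out
[7] lift (3,-1): star map gives 3.236068; window check -1.4 ≤ 3.236068 < -0.2 is false → out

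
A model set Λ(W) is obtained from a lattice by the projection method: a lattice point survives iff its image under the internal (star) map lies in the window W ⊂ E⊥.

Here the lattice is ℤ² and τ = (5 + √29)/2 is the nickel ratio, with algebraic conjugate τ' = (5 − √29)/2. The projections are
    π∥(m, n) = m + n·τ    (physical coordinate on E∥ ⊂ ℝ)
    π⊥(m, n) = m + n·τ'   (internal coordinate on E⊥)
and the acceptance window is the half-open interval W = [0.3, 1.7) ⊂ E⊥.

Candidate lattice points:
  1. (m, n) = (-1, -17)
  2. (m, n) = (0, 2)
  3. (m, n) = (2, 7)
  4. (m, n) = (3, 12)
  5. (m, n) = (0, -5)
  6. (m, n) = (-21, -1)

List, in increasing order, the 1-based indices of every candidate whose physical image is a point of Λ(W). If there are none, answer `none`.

Numerically τ ≈ 5.19258 and τ' = −1/τ ≈ -0.19258.
candidate 1: (m,n)=(-1,-17) → π∥ = -1-17·τ ≈ -89.27390, π⊥ = -1-17·τ' ≈ 2.27390 ∉ [0.3, 1.7) ⇒ out
candidate 2: (m,n)=(0,2) → π∥ = 0+2·τ ≈ 10.38516, π⊥ = 0+2·τ' ≈ -0.38516 ∉ [0.3, 1.7) ⇒ out
candidate 3: (m,n)=(2,7) → π∥ = 2+7·τ ≈ 38.34808, π⊥ = 2+7·τ' ≈ 0.65192 ∈ [0.3, 1.7) ⇒ IN Λ
candidate 4: (m,n)=(3,12) → π∥ = 3+12·τ ≈ 65.31099, π⊥ = 3+12·τ' ≈ 0.68901 ∈ [0.3, 1.7) ⇒ IN Λ
candidate 5: (m,n)=(0,-5) → π∥ = 0-5·τ ≈ -25.96291, π⊥ = 0-5·τ' ≈ 0.96291 ∈ [0.3, 1.7) ⇒ IN Λ
candidate 6: (m,n)=(-21,-1) → π∥ = -21-1·τ ≈ -26.19258, π⊥ = -21-1·τ' ≈ -20.80742 ∉ [0.3, 1.7) ⇒ out

3, 4, 5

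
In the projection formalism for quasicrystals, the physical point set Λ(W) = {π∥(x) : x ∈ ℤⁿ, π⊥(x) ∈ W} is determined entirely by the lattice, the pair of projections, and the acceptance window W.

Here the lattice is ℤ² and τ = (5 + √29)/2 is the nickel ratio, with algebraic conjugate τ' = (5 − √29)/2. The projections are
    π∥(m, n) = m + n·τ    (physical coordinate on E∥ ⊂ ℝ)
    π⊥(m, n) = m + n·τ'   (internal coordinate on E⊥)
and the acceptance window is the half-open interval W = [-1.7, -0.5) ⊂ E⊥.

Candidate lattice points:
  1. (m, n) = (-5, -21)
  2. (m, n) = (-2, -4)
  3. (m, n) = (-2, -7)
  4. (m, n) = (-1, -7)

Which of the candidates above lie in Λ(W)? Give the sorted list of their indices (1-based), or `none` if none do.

τ' = (5−√29)/2 ≈ -0.19258.
[1] lift (-5,-21): star map gives -0.95577; window check -1.7 ≤ -0.95577 < -0.5 is true → IN Λ
[2] lift (-2,-4): star map gives -1.22967; window check -1.7 ≤ -1.22967 < -0.5 is true → IN Λ
[3] lift (-2,-7): star map gives -0.65192; window check -1.7 ≤ -0.65192 < -0.5 is true → IN Λ
[4] lift (-1,-7): star map gives 0.34808; window check -1.7 ≤ 0.34808 < -0.5 is false → out

1, 2, 3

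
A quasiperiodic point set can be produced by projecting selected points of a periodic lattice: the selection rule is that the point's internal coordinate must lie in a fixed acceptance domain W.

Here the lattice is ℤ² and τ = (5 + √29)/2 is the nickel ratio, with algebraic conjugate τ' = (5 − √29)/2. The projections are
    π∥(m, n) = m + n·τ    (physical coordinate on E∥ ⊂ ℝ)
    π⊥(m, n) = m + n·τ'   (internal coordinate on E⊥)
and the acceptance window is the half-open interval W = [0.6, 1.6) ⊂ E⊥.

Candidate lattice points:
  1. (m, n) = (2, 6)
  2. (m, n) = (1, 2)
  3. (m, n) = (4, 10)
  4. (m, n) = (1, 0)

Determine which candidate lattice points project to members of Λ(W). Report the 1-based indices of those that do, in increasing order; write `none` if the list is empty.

Numerically τ ≈ 5.192582 and τ' = −1/τ ≈ -0.192582.
#1 (2,6): internal coord 2 + (6)·τ' = +0.844506; +0.844506 ∈ [0.6, 1.6) → IN Λ
#2 (1,2): internal coord 1 + (2)·τ' = +0.614835; +0.614835 ∈ [0.6, 1.6) → IN Λ
#3 (4,10): internal coord 4 + (10)·τ' = +2.074176; +2.074176 ∉ [0.6, 1.6) → out
#4 (1,0): internal coord 1 + (0)·τ' = +1.000000; +1.000000 ∈ [0.6, 1.6) → IN Λ

1, 2, 4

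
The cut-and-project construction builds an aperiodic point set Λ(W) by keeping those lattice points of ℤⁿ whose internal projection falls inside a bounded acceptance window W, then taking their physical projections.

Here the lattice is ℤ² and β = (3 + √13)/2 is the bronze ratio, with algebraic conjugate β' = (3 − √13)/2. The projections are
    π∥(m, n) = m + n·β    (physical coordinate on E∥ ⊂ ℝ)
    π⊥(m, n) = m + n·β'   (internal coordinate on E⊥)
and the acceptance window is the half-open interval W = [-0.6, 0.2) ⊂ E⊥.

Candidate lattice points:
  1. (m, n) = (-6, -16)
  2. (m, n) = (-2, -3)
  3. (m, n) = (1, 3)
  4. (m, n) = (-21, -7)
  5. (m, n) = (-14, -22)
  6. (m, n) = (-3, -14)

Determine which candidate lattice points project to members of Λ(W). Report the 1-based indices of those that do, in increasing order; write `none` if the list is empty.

3

β' = (3−√13)/2 ≈ -0.302776.
[1] lift (-6,-16): star map gives -1.155590; window check -0.6 ≤ -1.155590 < 0.2 is false → out
[2] lift (-2,-3): star map gives -1.091673; window check -0.6 ≤ -1.091673 < 0.2 is false → out
[3] lift (1,3): star map gives 0.091673; window check -0.6 ≤ 0.091673 < 0.2 is true → IN Λ
[4] lift (-21,-7): star map gives -18.880571; window check -0.6 ≤ -18.880571 < 0.2 is false → out
[5] lift (-14,-22): star map gives -7.338936; window check -0.6 ≤ -7.338936 < 0.2 is false → out
[6] lift (-3,-14): star map gives 1.238859; window check -0.6 ≤ 1.238859 < 0.2 is false → out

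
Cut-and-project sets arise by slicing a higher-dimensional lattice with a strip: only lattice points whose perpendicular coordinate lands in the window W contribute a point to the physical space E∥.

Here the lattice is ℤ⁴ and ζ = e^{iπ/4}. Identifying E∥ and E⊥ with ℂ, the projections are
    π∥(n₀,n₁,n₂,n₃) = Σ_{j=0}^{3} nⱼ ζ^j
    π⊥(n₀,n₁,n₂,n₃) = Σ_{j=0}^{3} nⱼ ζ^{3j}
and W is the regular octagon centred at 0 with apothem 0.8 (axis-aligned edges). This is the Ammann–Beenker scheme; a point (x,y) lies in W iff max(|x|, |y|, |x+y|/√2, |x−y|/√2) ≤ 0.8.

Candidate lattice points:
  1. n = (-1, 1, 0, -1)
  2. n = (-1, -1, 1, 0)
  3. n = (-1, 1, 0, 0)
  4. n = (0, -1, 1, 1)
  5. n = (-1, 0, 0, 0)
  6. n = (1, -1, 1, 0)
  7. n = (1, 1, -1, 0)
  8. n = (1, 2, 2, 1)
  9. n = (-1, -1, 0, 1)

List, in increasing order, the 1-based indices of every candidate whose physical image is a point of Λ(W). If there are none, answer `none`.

Internal map: ζ^{3j} for j=0..3 gives (1,0), (−√2/2,√2/2), (0,−1), (√2/2,√2/2).
#1 (-1, 1, 0, -1): internal (-2.414214, 0.000000); octagon support 2.414214 vs apothem 0.8 → ∉ W
#2 (-1, -1, 1, 0): internal (-0.292893, -1.707107); octagon support 1.707107 vs apothem 0.8 → ∉ W
#3 (-1, 1, 0, 0): internal (-1.707107, 0.707107); octagon support 1.707107 vs apothem 0.8 → ∉ W
#4 (0, -1, 1, 1): internal (1.414214, -1.000000); octagon support 1.707107 vs apothem 0.8 → ∉ W
#5 (-1, 0, 0, 0): internal (-1.000000, 0.000000); octagon support 1.000000 vs apothem 0.8 → ∉ W
#6 (1, -1, 1, 0): internal (1.707107, -1.707107); octagon support 2.414214 vs apothem 0.8 → ∉ W
#7 (1, 1, -1, 0): internal (0.292893, 1.707107); octagon support 1.707107 vs apothem 0.8 → ∉ W
#8 (1, 2, 2, 1): internal (0.292893, 0.121320); octagon support 0.292893 vs apothem 0.8 → ∈ W
#9 (-1, -1, 0, 1): internal (0.414214, 0.000000); octagon support 0.414214 vs apothem 0.8 → ∈ W

8, 9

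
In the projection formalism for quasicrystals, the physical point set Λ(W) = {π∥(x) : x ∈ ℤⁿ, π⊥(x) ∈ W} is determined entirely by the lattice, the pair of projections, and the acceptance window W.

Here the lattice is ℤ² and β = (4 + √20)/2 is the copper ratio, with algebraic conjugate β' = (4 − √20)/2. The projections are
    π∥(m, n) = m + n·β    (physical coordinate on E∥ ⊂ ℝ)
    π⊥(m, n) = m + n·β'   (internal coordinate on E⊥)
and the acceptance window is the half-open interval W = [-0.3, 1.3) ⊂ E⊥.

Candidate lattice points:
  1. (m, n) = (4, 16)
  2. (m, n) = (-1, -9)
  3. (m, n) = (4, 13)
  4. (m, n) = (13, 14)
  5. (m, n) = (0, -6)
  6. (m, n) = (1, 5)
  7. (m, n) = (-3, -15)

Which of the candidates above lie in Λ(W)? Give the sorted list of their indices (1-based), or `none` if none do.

β' = (4−√20)/2 ≈ -0.236068.
candidate 1: (m,n)=(4,16) → π∥ = 4+16·β ≈ 71.777088, π⊥ = 4+16·β' ≈ 0.222912 ∈ [-0.3, 1.3) ⇒ IN Λ
candidate 2: (m,n)=(-1,-9) → π∥ = -1-9·β ≈ -39.124612, π⊥ = -1-9·β' ≈ 1.124612 ∈ [-0.3, 1.3) ⇒ IN Λ
candidate 3: (m,n)=(4,13) → π∥ = 4+13·β ≈ 59.068884, π⊥ = 4+13·β' ≈ 0.931116 ∈ [-0.3, 1.3) ⇒ IN Λ
candidate 4: (m,n)=(13,14) → π∥ = 13+14·β ≈ 72.304952, π⊥ = 13+14·β' ≈ 9.695048 ∉ [-0.3, 1.3) ⇒ out
candidate 5: (m,n)=(0,-6) → π∥ = 0-6·β ≈ -25.416408, π⊥ = 0-6·β' ≈ 1.416408 ∉ [-0.3, 1.3) ⇒ out
candidate 6: (m,n)=(1,5) → π∥ = 1+5·β ≈ 22.180340, π⊥ = 1+5·β' ≈ -0.180340 ∈ [-0.3, 1.3) ⇒ IN Λ
candidate 7: (m,n)=(-3,-15) → π∥ = -3-15·β ≈ -66.541020, π⊥ = -3-15·β' ≈ 0.541020 ∈ [-0.3, 1.3) ⇒ IN Λ

1, 2, 3, 6, 7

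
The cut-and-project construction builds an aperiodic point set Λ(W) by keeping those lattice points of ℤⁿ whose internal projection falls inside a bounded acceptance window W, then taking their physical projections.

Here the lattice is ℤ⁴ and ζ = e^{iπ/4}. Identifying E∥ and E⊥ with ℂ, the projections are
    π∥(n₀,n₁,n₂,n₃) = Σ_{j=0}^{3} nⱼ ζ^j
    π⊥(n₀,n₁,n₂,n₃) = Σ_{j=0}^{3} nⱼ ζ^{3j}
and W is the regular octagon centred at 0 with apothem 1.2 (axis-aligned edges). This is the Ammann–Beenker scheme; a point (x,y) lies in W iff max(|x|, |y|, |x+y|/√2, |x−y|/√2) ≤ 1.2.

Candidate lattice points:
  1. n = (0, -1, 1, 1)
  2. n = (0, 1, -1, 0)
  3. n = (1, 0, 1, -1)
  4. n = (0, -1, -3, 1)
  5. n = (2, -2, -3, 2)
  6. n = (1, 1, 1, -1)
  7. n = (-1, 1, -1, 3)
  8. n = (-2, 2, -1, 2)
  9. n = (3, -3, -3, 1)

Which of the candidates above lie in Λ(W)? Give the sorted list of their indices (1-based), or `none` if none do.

6

Internal map: ζ^{3j} for j=0..3 gives (1,0), (−√2/2,√2/2), (0,−1), (√2/2,√2/2).
candidate 1: n = (0, -1, 1, 1) → π⊥ ≈ (+1.41421, -1.00000); max(|x|,|y|,|x±y|/√2) = 1.70711 > 1.2 ⇒ ∉ W
candidate 2: n = (0, 1, -1, 0) → π⊥ ≈ (-0.70711, +1.70711); max(|x|,|y|,|x±y|/√2) = 1.70711 > 1.2 ⇒ ∉ W
candidate 3: n = (1, 0, 1, -1) → π⊥ ≈ (+0.29289, -1.70711); max(|x|,|y|,|x±y|/√2) = 1.70711 > 1.2 ⇒ ∉ W
candidate 4: n = (0, -1, -3, 1) → π⊥ ≈ (+1.41421, +3.00000); max(|x|,|y|,|x±y|/√2) = 3.12132 > 1.2 ⇒ ∉ W
candidate 5: n = (2, -2, -3, 2) → π⊥ ≈ (+4.82843, +3.00000); max(|x|,|y|,|x±y|/√2) = 5.53553 > 1.2 ⇒ ∉ W
candidate 6: n = (1, 1, 1, -1) → π⊥ ≈ (-0.41421, -1.00000); max(|x|,|y|,|x±y|/√2) = 1.00000 ≤ 1.2 ⇒ ∈ W
candidate 7: n = (-1, 1, -1, 3) → π⊥ ≈ (+0.41421, +3.82843); max(|x|,|y|,|x±y|/√2) = 3.82843 > 1.2 ⇒ ∉ W
candidate 8: n = (-2, 2, -1, 2) → π⊥ ≈ (-2.00000, +3.82843); max(|x|,|y|,|x±y|/√2) = 4.12132 > 1.2 ⇒ ∉ W
candidate 9: n = (3, -3, -3, 1) → π⊥ ≈ (+5.82843, +1.58579); max(|x|,|y|,|x±y|/√2) = 5.82843 > 1.2 ⇒ ∉ W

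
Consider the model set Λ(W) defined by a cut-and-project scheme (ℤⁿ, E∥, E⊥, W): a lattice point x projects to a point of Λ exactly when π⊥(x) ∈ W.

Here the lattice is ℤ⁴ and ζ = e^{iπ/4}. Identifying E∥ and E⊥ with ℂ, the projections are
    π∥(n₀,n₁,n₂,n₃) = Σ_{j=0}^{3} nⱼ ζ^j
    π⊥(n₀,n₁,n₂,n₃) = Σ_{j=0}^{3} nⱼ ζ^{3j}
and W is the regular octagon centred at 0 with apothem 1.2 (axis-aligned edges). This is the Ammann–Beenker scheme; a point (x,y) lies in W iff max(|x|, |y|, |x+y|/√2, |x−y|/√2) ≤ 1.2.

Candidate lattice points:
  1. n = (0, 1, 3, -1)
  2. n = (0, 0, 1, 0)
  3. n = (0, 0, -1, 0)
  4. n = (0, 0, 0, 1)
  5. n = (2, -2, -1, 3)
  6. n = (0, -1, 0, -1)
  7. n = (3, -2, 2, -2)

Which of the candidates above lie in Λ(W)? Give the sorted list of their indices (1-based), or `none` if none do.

2, 3, 4

π⊥(n) = n₀ + n₁ζ³ + n₂ζ⁶ + n₃ζ⁹ where ζ = e^{iπ/4}.
#1 (0, 1, 3, -1): internal (-1.41421, -3.00000); octagon support 3.12132 vs apothem 1.2 → ∉ W
#2 (0, 0, 1, 0): internal (0.00000, -1.00000); octagon support 1.00000 vs apothem 1.2 → ∈ W
#3 (0, 0, -1, 0): internal (0.00000, 1.00000); octagon support 1.00000 vs apothem 1.2 → ∈ W
#4 (0, 0, 0, 1): internal (0.70711, 0.70711); octagon support 1.00000 vs apothem 1.2 → ∈ W
#5 (2, -2, -1, 3): internal (5.53553, 1.70711); octagon support 5.53553 vs apothem 1.2 → ∉ W
#6 (0, -1, 0, -1): internal (0.00000, -1.41421); octagon support 1.41421 vs apothem 1.2 → ∉ W
#7 (3, -2, 2, -2): internal (3.00000, -4.82843); octagon support 5.53553 vs apothem 1.2 → ∉ W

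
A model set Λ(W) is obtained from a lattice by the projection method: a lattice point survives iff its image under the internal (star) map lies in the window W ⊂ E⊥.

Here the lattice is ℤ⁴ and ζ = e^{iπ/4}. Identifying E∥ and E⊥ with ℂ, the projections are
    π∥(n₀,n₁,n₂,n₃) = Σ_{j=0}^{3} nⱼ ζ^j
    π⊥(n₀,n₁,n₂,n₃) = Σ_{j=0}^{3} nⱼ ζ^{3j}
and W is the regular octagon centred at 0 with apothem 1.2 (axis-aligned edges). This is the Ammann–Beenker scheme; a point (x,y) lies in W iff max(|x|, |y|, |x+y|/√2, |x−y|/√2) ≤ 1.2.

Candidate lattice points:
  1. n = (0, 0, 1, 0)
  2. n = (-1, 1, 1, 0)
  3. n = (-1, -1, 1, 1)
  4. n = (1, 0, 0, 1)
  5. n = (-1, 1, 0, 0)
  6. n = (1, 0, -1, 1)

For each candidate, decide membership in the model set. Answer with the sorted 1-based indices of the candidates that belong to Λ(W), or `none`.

1, 3

With ζ = e^{iπ/4} the internal vectors are ζ^0,ζ^3,ζ^6,ζ^9.
#1 (0, 0, 1, 0): internal (0.00000, -1.00000); octagon support 1.00000 vs apothem 1.2 → ∈ W
#2 (-1, 1, 1, 0): internal (-1.70711, -0.29289); octagon support 1.70711 vs apothem 1.2 → ∉ W
#3 (-1, -1, 1, 1): internal (0.41421, -1.00000); octagon support 1.00000 vs apothem 1.2 → ∈ W
#4 (1, 0, 0, 1): internal (1.70711, 0.70711); octagon support 1.70711 vs apothem 1.2 → ∉ W
#5 (-1, 1, 0, 0): internal (-1.70711, 0.70711); octagon support 1.70711 vs apothem 1.2 → ∉ W
#6 (1, 0, -1, 1): internal (1.70711, 1.70711); octagon support 2.41421 vs apothem 1.2 → ∉ W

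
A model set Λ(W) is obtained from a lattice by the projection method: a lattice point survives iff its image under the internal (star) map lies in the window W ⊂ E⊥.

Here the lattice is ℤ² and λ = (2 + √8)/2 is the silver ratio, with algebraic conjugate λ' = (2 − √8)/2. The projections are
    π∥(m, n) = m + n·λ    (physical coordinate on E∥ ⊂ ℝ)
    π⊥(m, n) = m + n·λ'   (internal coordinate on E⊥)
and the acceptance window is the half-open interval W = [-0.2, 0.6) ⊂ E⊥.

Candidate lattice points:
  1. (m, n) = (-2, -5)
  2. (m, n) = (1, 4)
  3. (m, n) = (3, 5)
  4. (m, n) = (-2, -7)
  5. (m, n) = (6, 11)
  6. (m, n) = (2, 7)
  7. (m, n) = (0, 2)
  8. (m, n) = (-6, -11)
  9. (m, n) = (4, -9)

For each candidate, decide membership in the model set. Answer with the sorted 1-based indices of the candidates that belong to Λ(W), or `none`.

λ' = (2−√8)/2 ≈ -0.4142.
candidate 1: (m,n)=(-2,-5) → π∥ = -2-5·λ ≈ -14.0711, π⊥ = -2-5·λ' ≈ 0.0711 ∈ [-0.2, 0.6) ⇒ IN Λ
candidate 2: (m,n)=(1,4) → π∥ = 1+4·λ ≈ 10.6569, π⊥ = 1+4·λ' ≈ -0.6569 ∉ [-0.2, 0.6) ⇒ out
candidate 3: (m,n)=(3,5) → π∥ = 3+5·λ ≈ 15.0711, π⊥ = 3+5·λ' ≈ 0.9289 ∉ [-0.2, 0.6) ⇒ out
candidate 4: (m,n)=(-2,-7) → π∥ = -2-7·λ ≈ -18.8995, π⊥ = -2-7·λ' ≈ 0.8995 ∉ [-0.2, 0.6) ⇒ out
candidate 5: (m,n)=(6,11) → π∥ = 6+11·λ ≈ 32.5563, π⊥ = 6+11·λ' ≈ 1.4437 ∉ [-0.2, 0.6) ⇒ out
candidate 6: (m,n)=(2,7) → π∥ = 2+7·λ ≈ 18.8995, π⊥ = 2+7·λ' ≈ -0.8995 ∉ [-0.2, 0.6) ⇒ out
candidate 7: (m,n)=(0,2) → π∥ = 0+2·λ ≈ 4.8284, π⊥ = 0+2·λ' ≈ -0.8284 ∉ [-0.2, 0.6) ⇒ out
candidate 8: (m,n)=(-6,-11) → π∥ = -6-11·λ ≈ -32.5563, π⊥ = -6-11·λ' ≈ -1.4437 ∉ [-0.2, 0.6) ⇒ out
candidate 9: (m,n)=(4,-9) → π∥ = 4-9·λ ≈ -17.7279, π⊥ = 4-9·λ' ≈ 7.7279 ∉ [-0.2, 0.6) ⇒ out

1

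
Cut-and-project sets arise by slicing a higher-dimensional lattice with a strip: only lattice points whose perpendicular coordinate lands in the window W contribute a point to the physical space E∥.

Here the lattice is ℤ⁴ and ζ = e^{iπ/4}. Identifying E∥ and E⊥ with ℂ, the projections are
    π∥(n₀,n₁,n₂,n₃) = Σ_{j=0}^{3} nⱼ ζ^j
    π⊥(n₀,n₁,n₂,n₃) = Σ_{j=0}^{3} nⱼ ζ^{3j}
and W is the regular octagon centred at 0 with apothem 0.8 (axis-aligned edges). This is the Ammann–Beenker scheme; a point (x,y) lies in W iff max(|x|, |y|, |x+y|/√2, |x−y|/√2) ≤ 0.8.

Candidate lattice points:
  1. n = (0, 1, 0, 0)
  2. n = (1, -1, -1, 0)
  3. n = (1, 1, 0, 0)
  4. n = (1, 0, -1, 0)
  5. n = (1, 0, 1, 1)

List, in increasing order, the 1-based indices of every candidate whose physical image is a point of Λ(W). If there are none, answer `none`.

3

With ζ = e^{iπ/4} the internal vectors are ζ^0,ζ^3,ζ^6,ζ^9.
#1 (0, 1, 0, 0): internal (-0.707107, 0.707107); octagon support 1.000000 vs apothem 0.8 → ∉ W
#2 (1, -1, -1, 0): internal (1.707107, 0.292893); octagon support 1.707107 vs apothem 0.8 → ∉ W
#3 (1, 1, 0, 0): internal (0.292893, 0.707107); octagon support 0.707107 vs apothem 0.8 → ∈ W
#4 (1, 0, -1, 0): internal (1.000000, 1.000000); octagon support 1.414214 vs apothem 0.8 → ∉ W
#5 (1, 0, 1, 1): internal (1.707107, -0.292893); octagon support 1.707107 vs apothem 0.8 → ∉ W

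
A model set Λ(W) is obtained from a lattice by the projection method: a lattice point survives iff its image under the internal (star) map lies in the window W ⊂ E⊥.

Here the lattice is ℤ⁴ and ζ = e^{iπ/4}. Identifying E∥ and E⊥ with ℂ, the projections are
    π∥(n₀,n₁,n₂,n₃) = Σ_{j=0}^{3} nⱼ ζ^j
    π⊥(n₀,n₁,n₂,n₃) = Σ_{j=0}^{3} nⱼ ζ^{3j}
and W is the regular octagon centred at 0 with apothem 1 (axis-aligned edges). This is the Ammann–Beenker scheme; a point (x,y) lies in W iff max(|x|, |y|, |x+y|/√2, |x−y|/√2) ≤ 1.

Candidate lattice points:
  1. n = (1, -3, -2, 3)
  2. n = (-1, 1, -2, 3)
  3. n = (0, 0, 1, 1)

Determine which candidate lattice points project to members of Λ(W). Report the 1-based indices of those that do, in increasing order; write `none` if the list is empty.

π⊥(n) = n₀ + n₁ζ³ + n₂ζ⁶ + n₃ζ⁹ where ζ = e^{iπ/4}.
#1 (1, -3, -2, 3): internal (5.24264, 2.00000); octagon support 5.24264 vs apothem 1 → ∉ W
#2 (-1, 1, -2, 3): internal (0.41421, 4.82843); octagon support 4.82843 vs apothem 1 → ∉ W
#3 (0, 0, 1, 1): internal (0.70711, -0.29289); octagon support 0.70711 vs apothem 1 → ∈ W

3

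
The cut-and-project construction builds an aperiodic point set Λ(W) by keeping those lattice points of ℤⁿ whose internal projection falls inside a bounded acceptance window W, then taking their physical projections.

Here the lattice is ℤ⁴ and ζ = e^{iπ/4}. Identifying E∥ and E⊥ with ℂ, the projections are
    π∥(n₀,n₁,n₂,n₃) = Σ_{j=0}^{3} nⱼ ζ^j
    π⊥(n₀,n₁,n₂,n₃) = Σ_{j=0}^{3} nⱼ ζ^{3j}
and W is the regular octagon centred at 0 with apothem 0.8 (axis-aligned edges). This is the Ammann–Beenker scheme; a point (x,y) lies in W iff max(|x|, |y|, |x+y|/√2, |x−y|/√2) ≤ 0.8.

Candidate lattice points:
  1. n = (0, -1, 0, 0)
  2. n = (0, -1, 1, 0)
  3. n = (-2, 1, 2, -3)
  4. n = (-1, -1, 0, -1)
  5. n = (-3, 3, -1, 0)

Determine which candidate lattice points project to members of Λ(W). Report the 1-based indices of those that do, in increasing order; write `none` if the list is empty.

none

With ζ = e^{iπ/4} the internal vectors are ζ^0,ζ^3,ζ^6,ζ^9.
#1 (0, -1, 0, 0): internal (0.707107, -0.707107); octagon support 1.000000 vs apothem 0.8 → ∉ W
#2 (0, -1, 1, 0): internal (0.707107, -1.707107); octagon support 1.707107 vs apothem 0.8 → ∉ W
#3 (-2, 1, 2, -3): internal (-4.828427, -3.414214); octagon support 5.828427 vs apothem 0.8 → ∉ W
#4 (-1, -1, 0, -1): internal (-1.000000, -1.414214); octagon support 1.707107 vs apothem 0.8 → ∉ W
#5 (-3, 3, -1, 0): internal (-5.121320, 3.121320); octagon support 5.828427 vs apothem 0.8 → ∉ W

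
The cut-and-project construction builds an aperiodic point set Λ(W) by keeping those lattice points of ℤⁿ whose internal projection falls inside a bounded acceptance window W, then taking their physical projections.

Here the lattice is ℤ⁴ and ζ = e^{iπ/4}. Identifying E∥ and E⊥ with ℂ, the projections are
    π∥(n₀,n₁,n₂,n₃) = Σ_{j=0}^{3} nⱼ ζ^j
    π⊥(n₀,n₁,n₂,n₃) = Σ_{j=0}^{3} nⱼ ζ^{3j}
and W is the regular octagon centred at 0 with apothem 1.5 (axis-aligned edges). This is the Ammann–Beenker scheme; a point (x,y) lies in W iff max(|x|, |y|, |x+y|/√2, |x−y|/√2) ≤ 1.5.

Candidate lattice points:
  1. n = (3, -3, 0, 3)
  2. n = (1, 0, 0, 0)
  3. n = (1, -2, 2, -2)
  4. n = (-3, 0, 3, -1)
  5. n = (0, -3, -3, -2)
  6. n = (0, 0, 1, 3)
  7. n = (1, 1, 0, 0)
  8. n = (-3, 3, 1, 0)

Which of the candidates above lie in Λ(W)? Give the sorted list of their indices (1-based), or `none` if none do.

π⊥(n) = n₀ + n₁ζ³ + n₂ζ⁶ + n₃ζ⁹ where ζ = e^{iπ/4}.
candidate 1: n = (3, -3, 0, 3) → π⊥ ≈ (+7.24264, +0.00000); max(|x|,|y|,|x±y|/√2) = 7.24264 > 1.5 ⇒ ∉ W
candidate 2: n = (1, 0, 0, 0) → π⊥ ≈ (+1.00000, +0.00000); max(|x|,|y|,|x±y|/√2) = 1.00000 ≤ 1.5 ⇒ ∈ W
candidate 3: n = (1, -2, 2, -2) → π⊥ ≈ (+1.00000, -4.82843); max(|x|,|y|,|x±y|/√2) = 4.82843 > 1.5 ⇒ ∉ W
candidate 4: n = (-3, 0, 3, -1) → π⊥ ≈ (-3.70711, -3.70711); max(|x|,|y|,|x±y|/√2) = 5.24264 > 1.5 ⇒ ∉ W
candidate 5: n = (0, -3, -3, -2) → π⊥ ≈ (+0.70711, -0.53553); max(|x|,|y|,|x±y|/√2) = 0.87868 ≤ 1.5 ⇒ ∈ W
candidate 6: n = (0, 0, 1, 3) → π⊥ ≈ (+2.12132, +1.12132); max(|x|,|y|,|x±y|/√2) = 2.29289 > 1.5 ⇒ ∉ W
candidate 7: n = (1, 1, 0, 0) → π⊥ ≈ (+0.29289, +0.70711); max(|x|,|y|,|x±y|/√2) = 0.70711 ≤ 1.5 ⇒ ∈ W
candidate 8: n = (-3, 3, 1, 0) → π⊥ ≈ (-5.12132, +1.12132); max(|x|,|y|,|x±y|/√2) = 5.12132 > 1.5 ⇒ ∉ W

2, 5, 7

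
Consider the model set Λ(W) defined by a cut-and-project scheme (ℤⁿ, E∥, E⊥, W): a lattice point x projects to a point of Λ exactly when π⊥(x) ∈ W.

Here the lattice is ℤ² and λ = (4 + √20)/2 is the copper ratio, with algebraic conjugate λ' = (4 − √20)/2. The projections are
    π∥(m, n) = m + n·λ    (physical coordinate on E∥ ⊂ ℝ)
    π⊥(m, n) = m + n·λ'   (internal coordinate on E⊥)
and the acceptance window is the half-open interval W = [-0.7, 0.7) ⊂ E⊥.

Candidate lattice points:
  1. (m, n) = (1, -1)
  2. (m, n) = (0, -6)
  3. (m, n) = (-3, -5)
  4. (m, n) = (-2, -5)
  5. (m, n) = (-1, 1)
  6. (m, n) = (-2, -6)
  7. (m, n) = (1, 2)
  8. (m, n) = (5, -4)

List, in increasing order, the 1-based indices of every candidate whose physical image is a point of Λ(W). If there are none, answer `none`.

6, 7

Numerically λ ≈ 4.2361 and λ' = −1/λ ≈ -0.2361.
candidate 1: (m,n)=(1,-1) → π∥ = 1-1·λ ≈ -3.2361, π⊥ = 1-1·λ' ≈ 1.2361 ∉ [-0.7, 0.7) ⇒ out
candidate 2: (m,n)=(0,-6) → π∥ = 0-6·λ ≈ -25.4164, π⊥ = 0-6·λ' ≈ 1.4164 ∉ [-0.7, 0.7) ⇒ out
candidate 3: (m,n)=(-3,-5) → π∥ = -3-5·λ ≈ -24.1803, π⊥ = -3-5·λ' ≈ -1.8197 ∉ [-0.7, 0.7) ⇒ out
candidate 4: (m,n)=(-2,-5) → π∥ = -2-5·λ ≈ -23.1803, π⊥ = -2-5·λ' ≈ -0.8197 ∉ [-0.7, 0.7) ⇒ out
candidate 5: (m,n)=(-1,1) → π∥ = -1+1·λ ≈ 3.2361, π⊥ = -1+1·λ' ≈ -1.2361 ∉ [-0.7, 0.7) ⇒ out
candidate 6: (m,n)=(-2,-6) → π∥ = -2-6·λ ≈ -27.4164, π⊥ = -2-6·λ' ≈ -0.5836 ∈ [-0.7, 0.7) ⇒ IN Λ
candidate 7: (m,n)=(1,2) → π∥ = 1+2·λ ≈ 9.4721, π⊥ = 1+2·λ' ≈ 0.5279 ∈ [-0.7, 0.7) ⇒ IN Λ
candidate 8: (m,n)=(5,-4) → π∥ = 5-4·λ ≈ -11.9443, π⊥ = 5-4·λ' ≈ 5.9443 ∉ [-0.7, 0.7) ⇒ out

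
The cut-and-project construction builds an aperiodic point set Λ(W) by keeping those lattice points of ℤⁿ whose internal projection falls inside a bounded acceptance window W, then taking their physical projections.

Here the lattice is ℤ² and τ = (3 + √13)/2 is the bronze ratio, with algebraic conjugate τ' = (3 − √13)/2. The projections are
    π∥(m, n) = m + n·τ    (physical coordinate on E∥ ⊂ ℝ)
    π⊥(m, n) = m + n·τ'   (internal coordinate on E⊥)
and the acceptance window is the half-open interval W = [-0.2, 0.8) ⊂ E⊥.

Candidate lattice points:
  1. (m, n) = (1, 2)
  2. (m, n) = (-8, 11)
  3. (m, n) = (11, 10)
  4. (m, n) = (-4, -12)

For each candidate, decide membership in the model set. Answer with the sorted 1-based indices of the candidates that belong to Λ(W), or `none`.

1

Numerically τ ≈ 3.302776 and τ' = −1/τ ≈ -0.302776.
#1 (1,2): internal coord 1 + (2)·τ' = +0.394449; +0.394449 ∈ [-0.2, 0.8) → IN Λ
#2 (-8,11): internal coord -8 + (11)·τ' = -11.330532; -11.330532 ∉ [-0.2, 0.8) → out
#3 (11,10): internal coord 11 + (10)·τ' = +7.972244; +7.972244 ∉ [-0.2, 0.8) → out
#4 (-4,-12): internal coord -4 + (-12)·τ' = -0.366692; -0.366692 ∉ [-0.2, 0.8) → out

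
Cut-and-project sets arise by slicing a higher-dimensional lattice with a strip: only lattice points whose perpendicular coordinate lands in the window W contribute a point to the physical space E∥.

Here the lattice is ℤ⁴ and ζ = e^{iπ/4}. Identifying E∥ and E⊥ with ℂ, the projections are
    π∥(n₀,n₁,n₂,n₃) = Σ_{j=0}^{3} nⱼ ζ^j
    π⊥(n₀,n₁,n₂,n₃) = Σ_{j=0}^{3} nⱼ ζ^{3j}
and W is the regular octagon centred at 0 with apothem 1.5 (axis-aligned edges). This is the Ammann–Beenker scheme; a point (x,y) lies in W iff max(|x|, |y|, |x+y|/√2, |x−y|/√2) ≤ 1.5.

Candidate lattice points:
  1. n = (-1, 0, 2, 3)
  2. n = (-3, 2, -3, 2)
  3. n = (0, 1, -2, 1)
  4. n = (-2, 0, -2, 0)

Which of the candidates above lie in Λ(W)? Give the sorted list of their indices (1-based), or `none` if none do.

π⊥(n) = n₀ + n₁ζ³ + n₂ζ⁶ + n₃ζ⁹ where ζ = e^{iπ/4}.
#1 (-1, 0, 2, 3): internal (1.121320, 0.121320); octagon support 1.121320 vs apothem 1.5 → ∈ W
#2 (-3, 2, -3, 2): internal (-3.000000, 5.828427); octagon support 6.242641 vs apothem 1.5 → ∉ W
#3 (0, 1, -2, 1): internal (0.000000, 3.414214); octagon support 3.414214 vs apothem 1.5 → ∉ W
#4 (-2, 0, -2, 0): internal (-2.000000, 2.000000); octagon support 2.828427 vs apothem 1.5 → ∉ W

1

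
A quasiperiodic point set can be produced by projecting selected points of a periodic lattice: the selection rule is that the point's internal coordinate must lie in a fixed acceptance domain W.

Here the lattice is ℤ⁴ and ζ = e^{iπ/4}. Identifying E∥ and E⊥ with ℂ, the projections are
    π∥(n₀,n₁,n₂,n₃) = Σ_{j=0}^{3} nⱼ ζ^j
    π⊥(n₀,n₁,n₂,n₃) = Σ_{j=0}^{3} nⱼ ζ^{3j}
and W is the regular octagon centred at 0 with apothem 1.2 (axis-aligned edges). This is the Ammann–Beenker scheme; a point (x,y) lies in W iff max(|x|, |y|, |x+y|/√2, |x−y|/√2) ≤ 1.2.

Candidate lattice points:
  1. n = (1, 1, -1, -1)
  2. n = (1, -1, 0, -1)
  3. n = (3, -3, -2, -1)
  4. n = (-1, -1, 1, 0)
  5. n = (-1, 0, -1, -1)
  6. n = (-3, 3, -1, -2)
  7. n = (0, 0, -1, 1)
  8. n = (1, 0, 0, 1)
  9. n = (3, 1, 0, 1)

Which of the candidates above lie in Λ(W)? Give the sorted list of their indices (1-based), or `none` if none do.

Internal map: ζ^{3j} for j=0..3 gives (1,0), (−√2/2,√2/2), (0,−1), (√2/2,√2/2).
candidate 1: n = (1, 1, -1, -1) → π⊥ ≈ (-0.41421, +1.00000); max(|x|,|y|,|x±y|/√2) = 1.00000 ≤ 1.2 ⇒ ∈ W
candidate 2: n = (1, -1, 0, -1) → π⊥ ≈ (+1.00000, -1.41421); max(|x|,|y|,|x±y|/√2) = 1.70711 > 1.2 ⇒ ∉ W
candidate 3: n = (3, -3, -2, -1) → π⊥ ≈ (+4.41421, -0.82843); max(|x|,|y|,|x±y|/√2) = 4.41421 > 1.2 ⇒ ∉ W
candidate 4: n = (-1, -1, 1, 0) → π⊥ ≈ (-0.29289, -1.70711); max(|x|,|y|,|x±y|/√2) = 1.70711 > 1.2 ⇒ ∉ W
candidate 5: n = (-1, 0, -1, -1) → π⊥ ≈ (-1.70711, +0.29289); max(|x|,|y|,|x±y|/√2) = 1.70711 > 1.2 ⇒ ∉ W
candidate 6: n = (-3, 3, -1, -2) → π⊥ ≈ (-6.53553, +1.70711); max(|x|,|y|,|x±y|/√2) = 6.53553 > 1.2 ⇒ ∉ W
candidate 7: n = (0, 0, -1, 1) → π⊥ ≈ (+0.70711, +1.70711); max(|x|,|y|,|x±y|/√2) = 1.70711 > 1.2 ⇒ ∉ W
candidate 8: n = (1, 0, 0, 1) → π⊥ ≈ (+1.70711, +0.70711); max(|x|,|y|,|x±y|/√2) = 1.70711 > 1.2 ⇒ ∉ W
candidate 9: n = (3, 1, 0, 1) → π⊥ ≈ (+3.00000, +1.41421); max(|x|,|y|,|x±y|/√2) = 3.12132 > 1.2 ⇒ ∉ W

1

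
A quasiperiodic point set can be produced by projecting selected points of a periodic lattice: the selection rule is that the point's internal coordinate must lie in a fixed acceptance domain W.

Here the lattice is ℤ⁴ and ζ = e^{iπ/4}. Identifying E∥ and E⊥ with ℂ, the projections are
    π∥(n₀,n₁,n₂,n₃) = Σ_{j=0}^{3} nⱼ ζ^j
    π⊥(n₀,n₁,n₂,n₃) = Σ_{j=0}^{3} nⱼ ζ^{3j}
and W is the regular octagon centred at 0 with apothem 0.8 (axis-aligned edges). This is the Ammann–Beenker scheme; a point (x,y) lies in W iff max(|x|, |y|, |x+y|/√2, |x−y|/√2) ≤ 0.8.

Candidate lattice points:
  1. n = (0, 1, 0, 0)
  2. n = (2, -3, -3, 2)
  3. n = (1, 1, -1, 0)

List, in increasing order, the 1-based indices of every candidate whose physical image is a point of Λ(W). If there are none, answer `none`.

Internal map: ζ^{3j} for j=0..3 gives (1,0), (−√2/2,√2/2), (0,−1), (√2/2,√2/2).
candidate 1: n = (0, 1, 0, 0) → π⊥ ≈ (-0.70711, +0.70711); max(|x|,|y|,|x±y|/√2) = 1.00000 > 0.8 ⇒ ∉ W
candidate 2: n = (2, -3, -3, 2) → π⊥ ≈ (+5.53553, +2.29289); max(|x|,|y|,|x±y|/√2) = 5.53553 > 0.8 ⇒ ∉ W
candidate 3: n = (1, 1, -1, 0) → π⊥ ≈ (+0.29289, +1.70711); max(|x|,|y|,|x±y|/√2) = 1.70711 > 0.8 ⇒ ∉ W

none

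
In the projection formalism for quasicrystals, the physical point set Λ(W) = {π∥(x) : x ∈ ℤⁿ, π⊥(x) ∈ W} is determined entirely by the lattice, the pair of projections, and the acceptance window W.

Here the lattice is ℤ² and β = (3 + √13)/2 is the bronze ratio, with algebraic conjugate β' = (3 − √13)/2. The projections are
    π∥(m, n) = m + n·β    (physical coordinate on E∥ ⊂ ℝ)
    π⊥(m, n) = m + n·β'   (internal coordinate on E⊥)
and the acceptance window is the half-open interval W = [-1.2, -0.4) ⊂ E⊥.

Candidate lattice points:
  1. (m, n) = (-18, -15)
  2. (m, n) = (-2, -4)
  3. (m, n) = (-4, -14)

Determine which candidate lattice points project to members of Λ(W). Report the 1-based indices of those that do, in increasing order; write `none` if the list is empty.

2

Compute β' = (3−√13)/2 = -0.302776, so π⊥(m,n) = m -0.302776·n.
candidate 1: (m,n)=(-18,-15) → π∥ = -18-15·β ≈ -67.541635, π⊥ = -18-15·β' ≈ -13.458365 ∉ [-1.2, -0.4) ⇒ out
candidate 2: (m,n)=(-2,-4) → π∥ = -2-4·β ≈ -15.211103, π⊥ = -2-4·β' ≈ -0.788897 ∈ [-1.2, -0.4) ⇒ IN Λ
candidate 3: (m,n)=(-4,-14) → π∥ = -4-14·β ≈ -50.238859, π⊥ = -4-14·β' ≈ 0.238859 ∉ [-1.2, -0.4) ⇒ out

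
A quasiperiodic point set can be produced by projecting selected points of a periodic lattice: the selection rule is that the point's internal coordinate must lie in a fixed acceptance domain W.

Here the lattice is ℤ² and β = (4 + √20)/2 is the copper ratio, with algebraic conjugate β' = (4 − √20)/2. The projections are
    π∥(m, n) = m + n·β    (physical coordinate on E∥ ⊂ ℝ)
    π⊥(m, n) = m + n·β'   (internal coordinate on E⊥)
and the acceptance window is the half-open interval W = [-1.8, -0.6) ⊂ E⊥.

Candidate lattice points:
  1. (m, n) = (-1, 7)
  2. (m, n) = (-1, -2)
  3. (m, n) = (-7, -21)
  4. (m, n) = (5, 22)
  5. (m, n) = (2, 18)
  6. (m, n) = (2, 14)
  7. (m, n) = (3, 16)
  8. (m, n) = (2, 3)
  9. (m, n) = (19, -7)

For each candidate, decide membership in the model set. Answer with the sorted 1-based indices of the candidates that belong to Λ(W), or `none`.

6, 7

β' = (4−√20)/2 ≈ -0.23607.
[1] lift (-1,7): star map gives -2.65248; window check -1.8 ≤ -2.65248 < -0.6 is false → out
[2] lift (-1,-2): star map gives -0.52786; window check -1.8 ≤ -0.52786 < -0.6 is false → out
[3] lift (-7,-21): star map gives -2.04257; window check -1.8 ≤ -2.04257 < -0.6 is false → out
[4] lift (5,22): star map gives -0.19350; window check -1.8 ≤ -0.19350 < -0.6 is false → out
[5] lift (2,18): star map gives -2.24922; window check -1.8 ≤ -2.24922 < -0.6 is false → out
[6] lift (2,14): star map gives -1.30495; window check -1.8 ≤ -1.30495 < -0.6 is true → IN Λ
[7] lift (3,16): star map gives -0.77709; window check -1.8 ≤ -0.77709 < -0.6 is true → IN Λ
[8] lift (2,3): star map gives 1.29180; window check -1.8 ≤ 1.29180 < -0.6 is false → out
[9] lift (19,-7): star map gives 20.65248; window check -1.8 ≤ 20.65248 < -0.6 is false → out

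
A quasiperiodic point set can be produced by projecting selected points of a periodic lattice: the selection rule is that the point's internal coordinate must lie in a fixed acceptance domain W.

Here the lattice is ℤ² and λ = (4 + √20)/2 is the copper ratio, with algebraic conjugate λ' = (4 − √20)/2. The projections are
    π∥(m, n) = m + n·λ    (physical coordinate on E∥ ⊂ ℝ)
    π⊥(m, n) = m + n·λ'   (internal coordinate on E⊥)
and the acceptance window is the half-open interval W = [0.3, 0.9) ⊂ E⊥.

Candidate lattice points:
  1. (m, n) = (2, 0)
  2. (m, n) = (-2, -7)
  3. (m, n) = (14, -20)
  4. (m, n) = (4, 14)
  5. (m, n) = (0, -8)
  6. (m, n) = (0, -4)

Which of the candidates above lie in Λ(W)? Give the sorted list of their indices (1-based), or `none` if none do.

Compute λ' = (4−√20)/2 = -0.23607, so π⊥(m,n) = m -0.23607·n.
[1] lift (2,0): star map gives 2.00000; window check 0.3 ≤ 2.00000 < 0.9 is false → out
[2] lift (-2,-7): star map gives -0.34752; window check 0.3 ≤ -0.34752 < 0.9 is false → out
[3] lift (14,-20): star map gives 18.72136; window check 0.3 ≤ 18.72136 < 0.9 is false → out
[4] lift (4,14): star map gives 0.69505; window check 0.3 ≤ 0.69505 < 0.9 is true → IN Λ
[5] lift (0,-8): star map gives 1.88854; window check 0.3 ≤ 1.88854 < 0.9 is false → out
[6] lift (0,-4): star map gives 0.94427; window check 0.3 ≤ 0.94427 < 0.9 is false → out

4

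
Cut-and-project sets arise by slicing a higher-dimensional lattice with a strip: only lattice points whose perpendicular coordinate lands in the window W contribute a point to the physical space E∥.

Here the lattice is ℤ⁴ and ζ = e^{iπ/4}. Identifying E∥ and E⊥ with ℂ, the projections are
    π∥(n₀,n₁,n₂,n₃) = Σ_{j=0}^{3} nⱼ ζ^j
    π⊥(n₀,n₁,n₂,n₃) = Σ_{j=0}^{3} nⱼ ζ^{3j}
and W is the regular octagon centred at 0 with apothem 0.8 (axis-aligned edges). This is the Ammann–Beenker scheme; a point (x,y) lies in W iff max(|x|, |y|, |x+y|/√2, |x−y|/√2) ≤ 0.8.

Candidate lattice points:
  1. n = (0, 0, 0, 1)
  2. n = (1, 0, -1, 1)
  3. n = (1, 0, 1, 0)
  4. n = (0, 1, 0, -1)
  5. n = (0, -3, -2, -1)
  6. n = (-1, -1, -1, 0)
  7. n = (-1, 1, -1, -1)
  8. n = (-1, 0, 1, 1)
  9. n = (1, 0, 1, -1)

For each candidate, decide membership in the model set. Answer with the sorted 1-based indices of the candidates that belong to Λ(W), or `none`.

6, 8

With ζ = e^{iπ/4} the internal vectors are ζ^0,ζ^3,ζ^6,ζ^9.
#1 (0, 0, 0, 1): internal (0.707107, 0.707107); octagon support 1.000000 vs apothem 0.8 → ∉ W
#2 (1, 0, -1, 1): internal (1.707107, 1.707107); octagon support 2.414214 vs apothem 0.8 → ∉ W
#3 (1, 0, 1, 0): internal (1.000000, -1.000000); octagon support 1.414214 vs apothem 0.8 → ∉ W
#4 (0, 1, 0, -1): internal (-1.414214, 0.000000); octagon support 1.414214 vs apothem 0.8 → ∉ W
#5 (0, -3, -2, -1): internal (1.414214, -0.828427); octagon support 1.585786 vs apothem 0.8 → ∉ W
#6 (-1, -1, -1, 0): internal (-0.292893, 0.292893); octagon support 0.414214 vs apothem 0.8 → ∈ W
#7 (-1, 1, -1, -1): internal (-2.414214, 1.000000); octagon support 2.414214 vs apothem 0.8 → ∉ W
#8 (-1, 0, 1, 1): internal (-0.292893, -0.292893); octagon support 0.414214 vs apothem 0.8 → ∈ W
#9 (1, 0, 1, -1): internal (0.292893, -1.707107); octagon support 1.707107 vs apothem 0.8 → ∉ W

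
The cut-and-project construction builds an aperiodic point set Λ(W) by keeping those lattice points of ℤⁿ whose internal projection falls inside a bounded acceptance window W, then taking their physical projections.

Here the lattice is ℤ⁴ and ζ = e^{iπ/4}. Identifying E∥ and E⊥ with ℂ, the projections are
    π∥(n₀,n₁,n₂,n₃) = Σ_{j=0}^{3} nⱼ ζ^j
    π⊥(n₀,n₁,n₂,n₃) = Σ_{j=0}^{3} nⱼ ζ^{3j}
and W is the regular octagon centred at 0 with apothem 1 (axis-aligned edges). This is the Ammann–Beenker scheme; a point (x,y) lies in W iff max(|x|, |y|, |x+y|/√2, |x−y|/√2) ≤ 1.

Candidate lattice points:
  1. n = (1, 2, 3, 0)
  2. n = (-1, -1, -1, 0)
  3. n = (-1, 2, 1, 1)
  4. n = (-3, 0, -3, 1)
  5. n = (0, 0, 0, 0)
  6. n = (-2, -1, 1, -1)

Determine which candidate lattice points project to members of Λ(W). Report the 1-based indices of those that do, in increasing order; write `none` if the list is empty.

2, 5

Internal map: ζ^{3j} for j=0..3 gives (1,0), (−√2/2,√2/2), (0,−1), (√2/2,√2/2).
candidate 1: n = (1, 2, 3, 0) → π⊥ ≈ (-0.414214, -1.585786); max(|x|,|y|,|x±y|/√2) = 1.585786 > 1 ⇒ ∉ W
candidate 2: n = (-1, -1, -1, 0) → π⊥ ≈ (-0.292893, +0.292893); max(|x|,|y|,|x±y|/√2) = 0.414214 ≤ 1 ⇒ ∈ W
candidate 3: n = (-1, 2, 1, 1) → π⊥ ≈ (-1.707107, +1.121320); max(|x|,|y|,|x±y|/√2) = 2.000000 > 1 ⇒ ∉ W
candidate 4: n = (-3, 0, -3, 1) → π⊥ ≈ (-2.292893, +3.707107); max(|x|,|y|,|x±y|/√2) = 4.242641 > 1 ⇒ ∉ W
candidate 5: n = (0, 0, 0, 0) → π⊥ ≈ (+0.000000, +0.000000); max(|x|,|y|,|x±y|/√2) = 0.000000 ≤ 1 ⇒ ∈ W
candidate 6: n = (-2, -1, 1, -1) → π⊥ ≈ (-2.000000, -2.414214); max(|x|,|y|,|x±y|/√2) = 3.121320 > 1 ⇒ ∉ W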